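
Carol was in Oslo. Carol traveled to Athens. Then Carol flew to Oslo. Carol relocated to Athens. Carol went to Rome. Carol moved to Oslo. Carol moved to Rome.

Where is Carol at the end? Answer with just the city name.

Tracking Carol's location:
Start: Carol is in Oslo.
After move 1: Oslo -> Athens. Carol is in Athens.
After move 2: Athens -> Oslo. Carol is in Oslo.
After move 3: Oslo -> Athens. Carol is in Athens.
After move 4: Athens -> Rome. Carol is in Rome.
After move 5: Rome -> Oslo. Carol is in Oslo.
After move 6: Oslo -> Rome. Carol is in Rome.

Answer: Rome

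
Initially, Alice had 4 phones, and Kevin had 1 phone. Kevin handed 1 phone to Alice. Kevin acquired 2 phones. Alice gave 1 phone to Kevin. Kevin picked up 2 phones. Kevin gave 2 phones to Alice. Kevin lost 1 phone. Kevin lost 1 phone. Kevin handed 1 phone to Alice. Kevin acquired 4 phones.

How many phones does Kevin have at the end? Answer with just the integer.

Answer: 4

Derivation:
Tracking counts step by step:
Start: Alice=4, Kevin=1
Event 1 (Kevin -> Alice, 1): Kevin: 1 -> 0, Alice: 4 -> 5. State: Alice=5, Kevin=0
Event 2 (Kevin +2): Kevin: 0 -> 2. State: Alice=5, Kevin=2
Event 3 (Alice -> Kevin, 1): Alice: 5 -> 4, Kevin: 2 -> 3. State: Alice=4, Kevin=3
Event 4 (Kevin +2): Kevin: 3 -> 5. State: Alice=4, Kevin=5
Event 5 (Kevin -> Alice, 2): Kevin: 5 -> 3, Alice: 4 -> 6. State: Alice=6, Kevin=3
Event 6 (Kevin -1): Kevin: 3 -> 2. State: Alice=6, Kevin=2
Event 7 (Kevin -1): Kevin: 2 -> 1. State: Alice=6, Kevin=1
Event 8 (Kevin -> Alice, 1): Kevin: 1 -> 0, Alice: 6 -> 7. State: Alice=7, Kevin=0
Event 9 (Kevin +4): Kevin: 0 -> 4. State: Alice=7, Kevin=4

Kevin's final count: 4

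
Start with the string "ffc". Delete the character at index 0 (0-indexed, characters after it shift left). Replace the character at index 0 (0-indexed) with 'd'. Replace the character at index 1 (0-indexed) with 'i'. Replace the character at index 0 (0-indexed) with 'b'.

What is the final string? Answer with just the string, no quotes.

Answer: bi

Derivation:
Applying each edit step by step:
Start: "ffc"
Op 1 (delete idx 0 = 'f'): "ffc" -> "fc"
Op 2 (replace idx 0: 'f' -> 'd'): "fc" -> "dc"
Op 3 (replace idx 1: 'c' -> 'i'): "dc" -> "di"
Op 4 (replace idx 0: 'd' -> 'b'): "di" -> "bi"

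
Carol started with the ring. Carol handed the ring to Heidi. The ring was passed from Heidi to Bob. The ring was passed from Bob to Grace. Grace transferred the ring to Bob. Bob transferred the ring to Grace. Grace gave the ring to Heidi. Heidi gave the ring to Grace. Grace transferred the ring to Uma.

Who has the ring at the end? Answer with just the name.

Answer: Uma

Derivation:
Tracking the ring through each event:
Start: Carol has the ring.
After event 1: Heidi has the ring.
After event 2: Bob has the ring.
After event 3: Grace has the ring.
After event 4: Bob has the ring.
After event 5: Grace has the ring.
After event 6: Heidi has the ring.
After event 7: Grace has the ring.
After event 8: Uma has the ring.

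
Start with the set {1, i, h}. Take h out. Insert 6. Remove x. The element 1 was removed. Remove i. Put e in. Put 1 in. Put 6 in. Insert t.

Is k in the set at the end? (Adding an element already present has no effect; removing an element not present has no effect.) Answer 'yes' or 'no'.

Answer: no

Derivation:
Tracking the set through each operation:
Start: {1, h, i}
Event 1 (remove h): removed. Set: {1, i}
Event 2 (add 6): added. Set: {1, 6, i}
Event 3 (remove x): not present, no change. Set: {1, 6, i}
Event 4 (remove 1): removed. Set: {6, i}
Event 5 (remove i): removed. Set: {6}
Event 6 (add e): added. Set: {6, e}
Event 7 (add 1): added. Set: {1, 6, e}
Event 8 (add 6): already present, no change. Set: {1, 6, e}
Event 9 (add t): added. Set: {1, 6, e, t}

Final set: {1, 6, e, t} (size 4)
k is NOT in the final set.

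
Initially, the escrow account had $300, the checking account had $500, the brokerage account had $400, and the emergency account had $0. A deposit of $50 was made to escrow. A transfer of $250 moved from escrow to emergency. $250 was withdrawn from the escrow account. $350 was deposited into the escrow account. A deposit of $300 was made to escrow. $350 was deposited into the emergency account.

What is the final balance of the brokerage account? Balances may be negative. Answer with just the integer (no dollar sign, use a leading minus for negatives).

Tracking account balances step by step:
Start: escrow=300, checking=500, brokerage=400, emergency=0
Event 1 (deposit 50 to escrow): escrow: 300 + 50 = 350. Balances: escrow=350, checking=500, brokerage=400, emergency=0
Event 2 (transfer 250 escrow -> emergency): escrow: 350 - 250 = 100, emergency: 0 + 250 = 250. Balances: escrow=100, checking=500, brokerage=400, emergency=250
Event 3 (withdraw 250 from escrow): escrow: 100 - 250 = -150. Balances: escrow=-150, checking=500, brokerage=400, emergency=250
Event 4 (deposit 350 to escrow): escrow: -150 + 350 = 200. Balances: escrow=200, checking=500, brokerage=400, emergency=250
Event 5 (deposit 300 to escrow): escrow: 200 + 300 = 500. Balances: escrow=500, checking=500, brokerage=400, emergency=250
Event 6 (deposit 350 to emergency): emergency: 250 + 350 = 600. Balances: escrow=500, checking=500, brokerage=400, emergency=600

Final balance of brokerage: 400

Answer: 400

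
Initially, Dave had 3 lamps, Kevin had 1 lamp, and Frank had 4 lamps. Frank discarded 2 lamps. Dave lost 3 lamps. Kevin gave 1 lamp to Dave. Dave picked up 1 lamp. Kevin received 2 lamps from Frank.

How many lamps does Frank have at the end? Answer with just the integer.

Answer: 0

Derivation:
Tracking counts step by step:
Start: Dave=3, Kevin=1, Frank=4
Event 1 (Frank -2): Frank: 4 -> 2. State: Dave=3, Kevin=1, Frank=2
Event 2 (Dave -3): Dave: 3 -> 0. State: Dave=0, Kevin=1, Frank=2
Event 3 (Kevin -> Dave, 1): Kevin: 1 -> 0, Dave: 0 -> 1. State: Dave=1, Kevin=0, Frank=2
Event 4 (Dave +1): Dave: 1 -> 2. State: Dave=2, Kevin=0, Frank=2
Event 5 (Frank -> Kevin, 2): Frank: 2 -> 0, Kevin: 0 -> 2. State: Dave=2, Kevin=2, Frank=0

Frank's final count: 0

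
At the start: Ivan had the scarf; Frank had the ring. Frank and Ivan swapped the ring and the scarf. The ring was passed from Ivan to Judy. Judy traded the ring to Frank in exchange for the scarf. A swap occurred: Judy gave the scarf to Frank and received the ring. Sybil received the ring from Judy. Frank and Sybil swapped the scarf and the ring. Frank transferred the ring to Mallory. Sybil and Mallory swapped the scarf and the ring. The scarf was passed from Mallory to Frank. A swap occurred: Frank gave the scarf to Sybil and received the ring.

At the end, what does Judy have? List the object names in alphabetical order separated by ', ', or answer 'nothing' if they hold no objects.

Answer: nothing

Derivation:
Tracking all object holders:
Start: scarf:Ivan, ring:Frank
Event 1 (swap ring<->scarf: now ring:Ivan, scarf:Frank). State: scarf:Frank, ring:Ivan
Event 2 (give ring: Ivan -> Judy). State: scarf:Frank, ring:Judy
Event 3 (swap ring<->scarf: now ring:Frank, scarf:Judy). State: scarf:Judy, ring:Frank
Event 4 (swap scarf<->ring: now scarf:Frank, ring:Judy). State: scarf:Frank, ring:Judy
Event 5 (give ring: Judy -> Sybil). State: scarf:Frank, ring:Sybil
Event 6 (swap scarf<->ring: now scarf:Sybil, ring:Frank). State: scarf:Sybil, ring:Frank
Event 7 (give ring: Frank -> Mallory). State: scarf:Sybil, ring:Mallory
Event 8 (swap scarf<->ring: now scarf:Mallory, ring:Sybil). State: scarf:Mallory, ring:Sybil
Event 9 (give scarf: Mallory -> Frank). State: scarf:Frank, ring:Sybil
Event 10 (swap scarf<->ring: now scarf:Sybil, ring:Frank). State: scarf:Sybil, ring:Frank

Final state: scarf:Sybil, ring:Frank
Judy holds: (nothing).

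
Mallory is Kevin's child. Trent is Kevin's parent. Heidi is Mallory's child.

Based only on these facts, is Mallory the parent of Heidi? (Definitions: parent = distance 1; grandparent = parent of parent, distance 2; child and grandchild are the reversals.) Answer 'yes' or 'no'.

Reconstructing the parent chain from the given facts:
  Trent -> Kevin -> Mallory -> Heidi
(each arrow means 'parent of the next')
Positions in the chain (0 = top):
  position of Trent: 0
  position of Kevin: 1
  position of Mallory: 2
  position of Heidi: 3

Mallory is at position 2, Heidi is at position 3; signed distance (j - i) = 1.
'parent' requires j - i = 1. Actual distance is 1, so the relation HOLDS.

Answer: yes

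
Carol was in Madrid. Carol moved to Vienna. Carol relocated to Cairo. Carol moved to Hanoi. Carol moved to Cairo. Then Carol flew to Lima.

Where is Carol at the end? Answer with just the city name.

Answer: Lima

Derivation:
Tracking Carol's location:
Start: Carol is in Madrid.
After move 1: Madrid -> Vienna. Carol is in Vienna.
After move 2: Vienna -> Cairo. Carol is in Cairo.
After move 3: Cairo -> Hanoi. Carol is in Hanoi.
After move 4: Hanoi -> Cairo. Carol is in Cairo.
After move 5: Cairo -> Lima. Carol is in Lima.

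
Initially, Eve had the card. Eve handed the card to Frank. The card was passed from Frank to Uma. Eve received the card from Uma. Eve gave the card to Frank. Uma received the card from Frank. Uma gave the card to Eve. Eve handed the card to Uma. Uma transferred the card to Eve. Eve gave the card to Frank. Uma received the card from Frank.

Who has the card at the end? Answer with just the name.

Answer: Uma

Derivation:
Tracking the card through each event:
Start: Eve has the card.
After event 1: Frank has the card.
After event 2: Uma has the card.
After event 3: Eve has the card.
After event 4: Frank has the card.
After event 5: Uma has the card.
After event 6: Eve has the card.
After event 7: Uma has the card.
After event 8: Eve has the card.
After event 9: Frank has the card.
After event 10: Uma has the card.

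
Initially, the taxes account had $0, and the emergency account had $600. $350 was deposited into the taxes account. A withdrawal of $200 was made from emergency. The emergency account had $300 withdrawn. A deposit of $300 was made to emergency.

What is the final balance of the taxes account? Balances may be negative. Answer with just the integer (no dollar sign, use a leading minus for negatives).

Tracking account balances step by step:
Start: taxes=0, emergency=600
Event 1 (deposit 350 to taxes): taxes: 0 + 350 = 350. Balances: taxes=350, emergency=600
Event 2 (withdraw 200 from emergency): emergency: 600 - 200 = 400. Balances: taxes=350, emergency=400
Event 3 (withdraw 300 from emergency): emergency: 400 - 300 = 100. Balances: taxes=350, emergency=100
Event 4 (deposit 300 to emergency): emergency: 100 + 300 = 400. Balances: taxes=350, emergency=400

Final balance of taxes: 350

Answer: 350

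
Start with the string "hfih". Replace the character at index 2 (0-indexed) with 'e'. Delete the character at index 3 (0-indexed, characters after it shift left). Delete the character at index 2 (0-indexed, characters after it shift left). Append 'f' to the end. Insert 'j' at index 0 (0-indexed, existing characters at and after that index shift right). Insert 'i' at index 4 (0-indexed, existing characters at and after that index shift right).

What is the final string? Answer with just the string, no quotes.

Answer: jhffi

Derivation:
Applying each edit step by step:
Start: "hfih"
Op 1 (replace idx 2: 'i' -> 'e'): "hfih" -> "hfeh"
Op 2 (delete idx 3 = 'h'): "hfeh" -> "hfe"
Op 3 (delete idx 2 = 'e'): "hfe" -> "hf"
Op 4 (append 'f'): "hf" -> "hff"
Op 5 (insert 'j' at idx 0): "hff" -> "jhff"
Op 6 (insert 'i' at idx 4): "jhff" -> "jhffi"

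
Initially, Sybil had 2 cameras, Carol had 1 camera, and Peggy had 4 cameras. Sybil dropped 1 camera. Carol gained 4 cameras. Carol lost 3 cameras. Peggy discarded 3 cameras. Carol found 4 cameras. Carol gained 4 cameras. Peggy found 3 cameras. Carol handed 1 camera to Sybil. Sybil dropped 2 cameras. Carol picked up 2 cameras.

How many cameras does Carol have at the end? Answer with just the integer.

Tracking counts step by step:
Start: Sybil=2, Carol=1, Peggy=4
Event 1 (Sybil -1): Sybil: 2 -> 1. State: Sybil=1, Carol=1, Peggy=4
Event 2 (Carol +4): Carol: 1 -> 5. State: Sybil=1, Carol=5, Peggy=4
Event 3 (Carol -3): Carol: 5 -> 2. State: Sybil=1, Carol=2, Peggy=4
Event 4 (Peggy -3): Peggy: 4 -> 1. State: Sybil=1, Carol=2, Peggy=1
Event 5 (Carol +4): Carol: 2 -> 6. State: Sybil=1, Carol=6, Peggy=1
Event 6 (Carol +4): Carol: 6 -> 10. State: Sybil=1, Carol=10, Peggy=1
Event 7 (Peggy +3): Peggy: 1 -> 4. State: Sybil=1, Carol=10, Peggy=4
Event 8 (Carol -> Sybil, 1): Carol: 10 -> 9, Sybil: 1 -> 2. State: Sybil=2, Carol=9, Peggy=4
Event 9 (Sybil -2): Sybil: 2 -> 0. State: Sybil=0, Carol=9, Peggy=4
Event 10 (Carol +2): Carol: 9 -> 11. State: Sybil=0, Carol=11, Peggy=4

Carol's final count: 11

Answer: 11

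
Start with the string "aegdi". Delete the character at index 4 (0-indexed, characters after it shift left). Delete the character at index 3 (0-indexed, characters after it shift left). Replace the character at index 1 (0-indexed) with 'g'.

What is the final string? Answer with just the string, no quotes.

Answer: agg

Derivation:
Applying each edit step by step:
Start: "aegdi"
Op 1 (delete idx 4 = 'i'): "aegdi" -> "aegd"
Op 2 (delete idx 3 = 'd'): "aegd" -> "aeg"
Op 3 (replace idx 1: 'e' -> 'g'): "aeg" -> "agg"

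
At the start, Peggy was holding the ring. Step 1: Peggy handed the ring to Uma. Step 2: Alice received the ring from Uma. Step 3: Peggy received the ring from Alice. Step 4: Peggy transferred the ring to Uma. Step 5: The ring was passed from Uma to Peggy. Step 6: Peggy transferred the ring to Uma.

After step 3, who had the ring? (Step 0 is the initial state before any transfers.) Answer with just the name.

Answer: Peggy

Derivation:
Tracking the ring holder through step 3:
After step 0 (start): Peggy
After step 1: Uma
After step 2: Alice
After step 3: Peggy

At step 3, the holder is Peggy.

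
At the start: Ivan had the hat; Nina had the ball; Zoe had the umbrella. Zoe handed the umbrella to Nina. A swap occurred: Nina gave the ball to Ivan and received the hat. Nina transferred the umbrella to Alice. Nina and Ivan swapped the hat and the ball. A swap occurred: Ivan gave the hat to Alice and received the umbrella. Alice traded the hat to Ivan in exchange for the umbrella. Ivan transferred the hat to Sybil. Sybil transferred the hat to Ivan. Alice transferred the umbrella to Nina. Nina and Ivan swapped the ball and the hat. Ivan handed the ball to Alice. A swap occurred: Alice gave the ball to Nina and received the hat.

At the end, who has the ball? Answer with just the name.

Answer: Nina

Derivation:
Tracking all object holders:
Start: hat:Ivan, ball:Nina, umbrella:Zoe
Event 1 (give umbrella: Zoe -> Nina). State: hat:Ivan, ball:Nina, umbrella:Nina
Event 2 (swap ball<->hat: now ball:Ivan, hat:Nina). State: hat:Nina, ball:Ivan, umbrella:Nina
Event 3 (give umbrella: Nina -> Alice). State: hat:Nina, ball:Ivan, umbrella:Alice
Event 4 (swap hat<->ball: now hat:Ivan, ball:Nina). State: hat:Ivan, ball:Nina, umbrella:Alice
Event 5 (swap hat<->umbrella: now hat:Alice, umbrella:Ivan). State: hat:Alice, ball:Nina, umbrella:Ivan
Event 6 (swap hat<->umbrella: now hat:Ivan, umbrella:Alice). State: hat:Ivan, ball:Nina, umbrella:Alice
Event 7 (give hat: Ivan -> Sybil). State: hat:Sybil, ball:Nina, umbrella:Alice
Event 8 (give hat: Sybil -> Ivan). State: hat:Ivan, ball:Nina, umbrella:Alice
Event 9 (give umbrella: Alice -> Nina). State: hat:Ivan, ball:Nina, umbrella:Nina
Event 10 (swap ball<->hat: now ball:Ivan, hat:Nina). State: hat:Nina, ball:Ivan, umbrella:Nina
Event 11 (give ball: Ivan -> Alice). State: hat:Nina, ball:Alice, umbrella:Nina
Event 12 (swap ball<->hat: now ball:Nina, hat:Alice). State: hat:Alice, ball:Nina, umbrella:Nina

Final state: hat:Alice, ball:Nina, umbrella:Nina
The ball is held by Nina.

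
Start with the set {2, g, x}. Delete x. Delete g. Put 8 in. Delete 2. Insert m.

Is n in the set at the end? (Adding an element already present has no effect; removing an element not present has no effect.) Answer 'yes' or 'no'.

Tracking the set through each operation:
Start: {2, g, x}
Event 1 (remove x): removed. Set: {2, g}
Event 2 (remove g): removed. Set: {2}
Event 3 (add 8): added. Set: {2, 8}
Event 4 (remove 2): removed. Set: {8}
Event 5 (add m): added. Set: {8, m}

Final set: {8, m} (size 2)
n is NOT in the final set.

Answer: no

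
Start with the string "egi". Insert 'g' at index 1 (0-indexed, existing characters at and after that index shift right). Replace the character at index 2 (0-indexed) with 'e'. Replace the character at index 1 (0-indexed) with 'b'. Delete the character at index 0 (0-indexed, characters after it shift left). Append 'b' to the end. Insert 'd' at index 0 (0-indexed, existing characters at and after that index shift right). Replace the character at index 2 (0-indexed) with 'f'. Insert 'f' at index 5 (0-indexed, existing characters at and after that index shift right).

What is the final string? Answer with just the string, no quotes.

Applying each edit step by step:
Start: "egi"
Op 1 (insert 'g' at idx 1): "egi" -> "eggi"
Op 2 (replace idx 2: 'g' -> 'e'): "eggi" -> "egei"
Op 3 (replace idx 1: 'g' -> 'b'): "egei" -> "ebei"
Op 4 (delete idx 0 = 'e'): "ebei" -> "bei"
Op 5 (append 'b'): "bei" -> "beib"
Op 6 (insert 'd' at idx 0): "beib" -> "dbeib"
Op 7 (replace idx 2: 'e' -> 'f'): "dbeib" -> "dbfib"
Op 8 (insert 'f' at idx 5): "dbfib" -> "dbfibf"

Answer: dbfibf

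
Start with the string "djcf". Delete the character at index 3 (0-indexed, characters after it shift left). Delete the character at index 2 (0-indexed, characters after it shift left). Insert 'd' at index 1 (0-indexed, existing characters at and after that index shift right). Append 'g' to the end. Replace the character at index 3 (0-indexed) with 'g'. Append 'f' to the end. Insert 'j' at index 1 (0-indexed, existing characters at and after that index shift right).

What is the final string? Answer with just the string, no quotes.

Answer: djdjgf

Derivation:
Applying each edit step by step:
Start: "djcf"
Op 1 (delete idx 3 = 'f'): "djcf" -> "djc"
Op 2 (delete idx 2 = 'c'): "djc" -> "dj"
Op 3 (insert 'd' at idx 1): "dj" -> "ddj"
Op 4 (append 'g'): "ddj" -> "ddjg"
Op 5 (replace idx 3: 'g' -> 'g'): "ddjg" -> "ddjg"
Op 6 (append 'f'): "ddjg" -> "ddjgf"
Op 7 (insert 'j' at idx 1): "ddjgf" -> "djdjgf"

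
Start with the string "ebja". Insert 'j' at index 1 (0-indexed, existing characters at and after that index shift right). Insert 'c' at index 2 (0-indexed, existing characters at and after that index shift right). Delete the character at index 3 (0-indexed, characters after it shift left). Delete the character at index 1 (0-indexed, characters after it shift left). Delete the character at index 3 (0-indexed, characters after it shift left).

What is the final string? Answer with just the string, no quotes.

Answer: ecj

Derivation:
Applying each edit step by step:
Start: "ebja"
Op 1 (insert 'j' at idx 1): "ebja" -> "ejbja"
Op 2 (insert 'c' at idx 2): "ejbja" -> "ejcbja"
Op 3 (delete idx 3 = 'b'): "ejcbja" -> "ejcja"
Op 4 (delete idx 1 = 'j'): "ejcja" -> "ecja"
Op 5 (delete idx 3 = 'a'): "ecja" -> "ecj"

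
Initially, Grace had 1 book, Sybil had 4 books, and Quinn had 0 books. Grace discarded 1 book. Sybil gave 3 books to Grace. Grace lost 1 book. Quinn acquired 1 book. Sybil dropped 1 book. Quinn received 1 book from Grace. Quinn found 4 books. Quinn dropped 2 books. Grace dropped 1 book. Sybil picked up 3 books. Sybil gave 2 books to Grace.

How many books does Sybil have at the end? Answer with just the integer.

Answer: 1

Derivation:
Tracking counts step by step:
Start: Grace=1, Sybil=4, Quinn=0
Event 1 (Grace -1): Grace: 1 -> 0. State: Grace=0, Sybil=4, Quinn=0
Event 2 (Sybil -> Grace, 3): Sybil: 4 -> 1, Grace: 0 -> 3. State: Grace=3, Sybil=1, Quinn=0
Event 3 (Grace -1): Grace: 3 -> 2. State: Grace=2, Sybil=1, Quinn=0
Event 4 (Quinn +1): Quinn: 0 -> 1. State: Grace=2, Sybil=1, Quinn=1
Event 5 (Sybil -1): Sybil: 1 -> 0. State: Grace=2, Sybil=0, Quinn=1
Event 6 (Grace -> Quinn, 1): Grace: 2 -> 1, Quinn: 1 -> 2. State: Grace=1, Sybil=0, Quinn=2
Event 7 (Quinn +4): Quinn: 2 -> 6. State: Grace=1, Sybil=0, Quinn=6
Event 8 (Quinn -2): Quinn: 6 -> 4. State: Grace=1, Sybil=0, Quinn=4
Event 9 (Grace -1): Grace: 1 -> 0. State: Grace=0, Sybil=0, Quinn=4
Event 10 (Sybil +3): Sybil: 0 -> 3. State: Grace=0, Sybil=3, Quinn=4
Event 11 (Sybil -> Grace, 2): Sybil: 3 -> 1, Grace: 0 -> 2. State: Grace=2, Sybil=1, Quinn=4

Sybil's final count: 1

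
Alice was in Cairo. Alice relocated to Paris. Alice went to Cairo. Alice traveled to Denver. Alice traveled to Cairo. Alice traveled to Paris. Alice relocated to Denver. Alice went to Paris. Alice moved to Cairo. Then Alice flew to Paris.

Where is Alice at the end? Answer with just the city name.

Answer: Paris

Derivation:
Tracking Alice's location:
Start: Alice is in Cairo.
After move 1: Cairo -> Paris. Alice is in Paris.
After move 2: Paris -> Cairo. Alice is in Cairo.
After move 3: Cairo -> Denver. Alice is in Denver.
After move 4: Denver -> Cairo. Alice is in Cairo.
After move 5: Cairo -> Paris. Alice is in Paris.
After move 6: Paris -> Denver. Alice is in Denver.
After move 7: Denver -> Paris. Alice is in Paris.
After move 8: Paris -> Cairo. Alice is in Cairo.
After move 9: Cairo -> Paris. Alice is in Paris.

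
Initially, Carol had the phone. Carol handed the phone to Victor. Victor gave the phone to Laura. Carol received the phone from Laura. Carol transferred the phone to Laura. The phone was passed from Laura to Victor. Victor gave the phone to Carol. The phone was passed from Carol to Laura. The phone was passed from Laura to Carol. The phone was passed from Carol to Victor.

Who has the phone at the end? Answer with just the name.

Answer: Victor

Derivation:
Tracking the phone through each event:
Start: Carol has the phone.
After event 1: Victor has the phone.
After event 2: Laura has the phone.
After event 3: Carol has the phone.
After event 4: Laura has the phone.
After event 5: Victor has the phone.
After event 6: Carol has the phone.
After event 7: Laura has the phone.
After event 8: Carol has the phone.
After event 9: Victor has the phone.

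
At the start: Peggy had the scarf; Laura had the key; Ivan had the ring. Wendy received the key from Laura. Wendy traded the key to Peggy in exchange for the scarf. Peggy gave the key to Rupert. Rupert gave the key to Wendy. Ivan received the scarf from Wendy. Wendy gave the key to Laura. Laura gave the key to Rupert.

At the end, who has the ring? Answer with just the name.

Answer: Ivan

Derivation:
Tracking all object holders:
Start: scarf:Peggy, key:Laura, ring:Ivan
Event 1 (give key: Laura -> Wendy). State: scarf:Peggy, key:Wendy, ring:Ivan
Event 2 (swap key<->scarf: now key:Peggy, scarf:Wendy). State: scarf:Wendy, key:Peggy, ring:Ivan
Event 3 (give key: Peggy -> Rupert). State: scarf:Wendy, key:Rupert, ring:Ivan
Event 4 (give key: Rupert -> Wendy). State: scarf:Wendy, key:Wendy, ring:Ivan
Event 5 (give scarf: Wendy -> Ivan). State: scarf:Ivan, key:Wendy, ring:Ivan
Event 6 (give key: Wendy -> Laura). State: scarf:Ivan, key:Laura, ring:Ivan
Event 7 (give key: Laura -> Rupert). State: scarf:Ivan, key:Rupert, ring:Ivan

Final state: scarf:Ivan, key:Rupert, ring:Ivan
The ring is held by Ivan.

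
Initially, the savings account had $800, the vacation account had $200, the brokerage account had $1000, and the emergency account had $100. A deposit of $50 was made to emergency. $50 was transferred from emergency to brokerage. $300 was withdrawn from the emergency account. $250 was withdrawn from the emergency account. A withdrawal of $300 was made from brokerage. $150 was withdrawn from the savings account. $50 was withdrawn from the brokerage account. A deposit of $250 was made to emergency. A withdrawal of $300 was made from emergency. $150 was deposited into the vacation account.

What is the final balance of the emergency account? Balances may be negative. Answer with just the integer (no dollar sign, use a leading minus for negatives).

Tracking account balances step by step:
Start: savings=800, vacation=200, brokerage=1000, emergency=100
Event 1 (deposit 50 to emergency): emergency: 100 + 50 = 150. Balances: savings=800, vacation=200, brokerage=1000, emergency=150
Event 2 (transfer 50 emergency -> brokerage): emergency: 150 - 50 = 100, brokerage: 1000 + 50 = 1050. Balances: savings=800, vacation=200, brokerage=1050, emergency=100
Event 3 (withdraw 300 from emergency): emergency: 100 - 300 = -200. Balances: savings=800, vacation=200, brokerage=1050, emergency=-200
Event 4 (withdraw 250 from emergency): emergency: -200 - 250 = -450. Balances: savings=800, vacation=200, brokerage=1050, emergency=-450
Event 5 (withdraw 300 from brokerage): brokerage: 1050 - 300 = 750. Balances: savings=800, vacation=200, brokerage=750, emergency=-450
Event 6 (withdraw 150 from savings): savings: 800 - 150 = 650. Balances: savings=650, vacation=200, brokerage=750, emergency=-450
Event 7 (withdraw 50 from brokerage): brokerage: 750 - 50 = 700. Balances: savings=650, vacation=200, brokerage=700, emergency=-450
Event 8 (deposit 250 to emergency): emergency: -450 + 250 = -200. Balances: savings=650, vacation=200, brokerage=700, emergency=-200
Event 9 (withdraw 300 from emergency): emergency: -200 - 300 = -500. Balances: savings=650, vacation=200, brokerage=700, emergency=-500
Event 10 (deposit 150 to vacation): vacation: 200 + 150 = 350. Balances: savings=650, vacation=350, brokerage=700, emergency=-500

Final balance of emergency: -500

Answer: -500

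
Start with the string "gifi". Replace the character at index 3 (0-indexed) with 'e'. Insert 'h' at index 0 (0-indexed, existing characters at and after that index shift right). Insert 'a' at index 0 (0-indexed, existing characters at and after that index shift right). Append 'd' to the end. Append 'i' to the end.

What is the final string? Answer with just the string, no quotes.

Answer: ahgifedi

Derivation:
Applying each edit step by step:
Start: "gifi"
Op 1 (replace idx 3: 'i' -> 'e'): "gifi" -> "gife"
Op 2 (insert 'h' at idx 0): "gife" -> "hgife"
Op 3 (insert 'a' at idx 0): "hgife" -> "ahgife"
Op 4 (append 'd'): "ahgife" -> "ahgifed"
Op 5 (append 'i'): "ahgifed" -> "ahgifedi"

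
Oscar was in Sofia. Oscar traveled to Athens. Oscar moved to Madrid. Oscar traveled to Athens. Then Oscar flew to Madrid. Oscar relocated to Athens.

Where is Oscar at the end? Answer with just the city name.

Answer: Athens

Derivation:
Tracking Oscar's location:
Start: Oscar is in Sofia.
After move 1: Sofia -> Athens. Oscar is in Athens.
After move 2: Athens -> Madrid. Oscar is in Madrid.
After move 3: Madrid -> Athens. Oscar is in Athens.
After move 4: Athens -> Madrid. Oscar is in Madrid.
After move 5: Madrid -> Athens. Oscar is in Athens.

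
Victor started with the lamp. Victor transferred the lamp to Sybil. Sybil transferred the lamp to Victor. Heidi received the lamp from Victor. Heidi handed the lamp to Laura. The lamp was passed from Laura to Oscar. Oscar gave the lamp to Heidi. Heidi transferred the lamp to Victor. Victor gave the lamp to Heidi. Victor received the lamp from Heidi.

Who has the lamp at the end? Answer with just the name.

Answer: Victor

Derivation:
Tracking the lamp through each event:
Start: Victor has the lamp.
After event 1: Sybil has the lamp.
After event 2: Victor has the lamp.
After event 3: Heidi has the lamp.
After event 4: Laura has the lamp.
After event 5: Oscar has the lamp.
After event 6: Heidi has the lamp.
After event 7: Victor has the lamp.
After event 8: Heidi has the lamp.
After event 9: Victor has the lamp.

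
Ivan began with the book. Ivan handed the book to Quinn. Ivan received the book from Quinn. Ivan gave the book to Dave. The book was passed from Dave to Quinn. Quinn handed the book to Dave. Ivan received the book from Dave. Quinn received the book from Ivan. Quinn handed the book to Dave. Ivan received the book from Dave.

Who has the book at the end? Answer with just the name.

Tracking the book through each event:
Start: Ivan has the book.
After event 1: Quinn has the book.
After event 2: Ivan has the book.
After event 3: Dave has the book.
After event 4: Quinn has the book.
After event 5: Dave has the book.
After event 6: Ivan has the book.
After event 7: Quinn has the book.
After event 8: Dave has the book.
After event 9: Ivan has the book.

Answer: Ivan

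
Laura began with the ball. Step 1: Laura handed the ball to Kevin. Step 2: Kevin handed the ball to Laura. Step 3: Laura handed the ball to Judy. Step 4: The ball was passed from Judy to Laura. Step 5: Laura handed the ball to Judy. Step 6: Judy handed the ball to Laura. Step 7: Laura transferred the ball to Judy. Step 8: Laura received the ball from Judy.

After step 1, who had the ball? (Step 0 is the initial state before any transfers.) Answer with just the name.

Answer: Kevin

Derivation:
Tracking the ball holder through step 1:
After step 0 (start): Laura
After step 1: Kevin

At step 1, the holder is Kevin.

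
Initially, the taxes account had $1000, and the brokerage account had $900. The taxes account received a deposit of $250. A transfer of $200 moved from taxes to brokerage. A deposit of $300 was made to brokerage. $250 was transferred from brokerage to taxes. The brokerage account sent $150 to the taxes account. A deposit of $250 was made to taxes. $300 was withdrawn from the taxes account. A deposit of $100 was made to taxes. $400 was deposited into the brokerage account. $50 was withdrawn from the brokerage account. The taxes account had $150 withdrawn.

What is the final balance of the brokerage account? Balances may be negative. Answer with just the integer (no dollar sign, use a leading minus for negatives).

Answer: 1350

Derivation:
Tracking account balances step by step:
Start: taxes=1000, brokerage=900
Event 1 (deposit 250 to taxes): taxes: 1000 + 250 = 1250. Balances: taxes=1250, brokerage=900
Event 2 (transfer 200 taxes -> brokerage): taxes: 1250 - 200 = 1050, brokerage: 900 + 200 = 1100. Balances: taxes=1050, brokerage=1100
Event 3 (deposit 300 to brokerage): brokerage: 1100 + 300 = 1400. Balances: taxes=1050, brokerage=1400
Event 4 (transfer 250 brokerage -> taxes): brokerage: 1400 - 250 = 1150, taxes: 1050 + 250 = 1300. Balances: taxes=1300, brokerage=1150
Event 5 (transfer 150 brokerage -> taxes): brokerage: 1150 - 150 = 1000, taxes: 1300 + 150 = 1450. Balances: taxes=1450, brokerage=1000
Event 6 (deposit 250 to taxes): taxes: 1450 + 250 = 1700. Balances: taxes=1700, brokerage=1000
Event 7 (withdraw 300 from taxes): taxes: 1700 - 300 = 1400. Balances: taxes=1400, brokerage=1000
Event 8 (deposit 100 to taxes): taxes: 1400 + 100 = 1500. Balances: taxes=1500, brokerage=1000
Event 9 (deposit 400 to brokerage): brokerage: 1000 + 400 = 1400. Balances: taxes=1500, brokerage=1400
Event 10 (withdraw 50 from brokerage): brokerage: 1400 - 50 = 1350. Balances: taxes=1500, brokerage=1350
Event 11 (withdraw 150 from taxes): taxes: 1500 - 150 = 1350. Balances: taxes=1350, brokerage=1350

Final balance of brokerage: 1350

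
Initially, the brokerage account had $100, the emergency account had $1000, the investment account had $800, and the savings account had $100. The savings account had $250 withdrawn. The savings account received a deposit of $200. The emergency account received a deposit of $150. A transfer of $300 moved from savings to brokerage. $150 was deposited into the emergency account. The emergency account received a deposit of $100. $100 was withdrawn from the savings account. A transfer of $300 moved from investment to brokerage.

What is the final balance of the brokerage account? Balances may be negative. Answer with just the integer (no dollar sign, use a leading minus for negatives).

Tracking account balances step by step:
Start: brokerage=100, emergency=1000, investment=800, savings=100
Event 1 (withdraw 250 from savings): savings: 100 - 250 = -150. Balances: brokerage=100, emergency=1000, investment=800, savings=-150
Event 2 (deposit 200 to savings): savings: -150 + 200 = 50. Balances: brokerage=100, emergency=1000, investment=800, savings=50
Event 3 (deposit 150 to emergency): emergency: 1000 + 150 = 1150. Balances: brokerage=100, emergency=1150, investment=800, savings=50
Event 4 (transfer 300 savings -> brokerage): savings: 50 - 300 = -250, brokerage: 100 + 300 = 400. Balances: brokerage=400, emergency=1150, investment=800, savings=-250
Event 5 (deposit 150 to emergency): emergency: 1150 + 150 = 1300. Balances: brokerage=400, emergency=1300, investment=800, savings=-250
Event 6 (deposit 100 to emergency): emergency: 1300 + 100 = 1400. Balances: brokerage=400, emergency=1400, investment=800, savings=-250
Event 7 (withdraw 100 from savings): savings: -250 - 100 = -350. Balances: brokerage=400, emergency=1400, investment=800, savings=-350
Event 8 (transfer 300 investment -> brokerage): investment: 800 - 300 = 500, brokerage: 400 + 300 = 700. Balances: brokerage=700, emergency=1400, investment=500, savings=-350

Final balance of brokerage: 700

Answer: 700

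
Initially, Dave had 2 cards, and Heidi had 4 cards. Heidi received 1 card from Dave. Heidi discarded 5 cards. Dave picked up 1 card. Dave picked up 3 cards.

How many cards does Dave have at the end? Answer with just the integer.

Tracking counts step by step:
Start: Dave=2, Heidi=4
Event 1 (Dave -> Heidi, 1): Dave: 2 -> 1, Heidi: 4 -> 5. State: Dave=1, Heidi=5
Event 2 (Heidi -5): Heidi: 5 -> 0. State: Dave=1, Heidi=0
Event 3 (Dave +1): Dave: 1 -> 2. State: Dave=2, Heidi=0
Event 4 (Dave +3): Dave: 2 -> 5. State: Dave=5, Heidi=0

Dave's final count: 5

Answer: 5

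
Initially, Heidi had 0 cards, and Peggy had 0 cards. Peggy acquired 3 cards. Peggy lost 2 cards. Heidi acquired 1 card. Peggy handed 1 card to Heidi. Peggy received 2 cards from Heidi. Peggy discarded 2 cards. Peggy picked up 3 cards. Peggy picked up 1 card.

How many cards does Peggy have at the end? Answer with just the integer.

Tracking counts step by step:
Start: Heidi=0, Peggy=0
Event 1 (Peggy +3): Peggy: 0 -> 3. State: Heidi=0, Peggy=3
Event 2 (Peggy -2): Peggy: 3 -> 1. State: Heidi=0, Peggy=1
Event 3 (Heidi +1): Heidi: 0 -> 1. State: Heidi=1, Peggy=1
Event 4 (Peggy -> Heidi, 1): Peggy: 1 -> 0, Heidi: 1 -> 2. State: Heidi=2, Peggy=0
Event 5 (Heidi -> Peggy, 2): Heidi: 2 -> 0, Peggy: 0 -> 2. State: Heidi=0, Peggy=2
Event 6 (Peggy -2): Peggy: 2 -> 0. State: Heidi=0, Peggy=0
Event 7 (Peggy +3): Peggy: 0 -> 3. State: Heidi=0, Peggy=3
Event 8 (Peggy +1): Peggy: 3 -> 4. State: Heidi=0, Peggy=4

Peggy's final count: 4

Answer: 4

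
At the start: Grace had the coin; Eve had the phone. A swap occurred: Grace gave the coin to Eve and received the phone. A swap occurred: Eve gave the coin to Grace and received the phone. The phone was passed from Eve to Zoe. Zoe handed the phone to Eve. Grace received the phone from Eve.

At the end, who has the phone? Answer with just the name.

Tracking all object holders:
Start: coin:Grace, phone:Eve
Event 1 (swap coin<->phone: now coin:Eve, phone:Grace). State: coin:Eve, phone:Grace
Event 2 (swap coin<->phone: now coin:Grace, phone:Eve). State: coin:Grace, phone:Eve
Event 3 (give phone: Eve -> Zoe). State: coin:Grace, phone:Zoe
Event 4 (give phone: Zoe -> Eve). State: coin:Grace, phone:Eve
Event 5 (give phone: Eve -> Grace). State: coin:Grace, phone:Grace

Final state: coin:Grace, phone:Grace
The phone is held by Grace.

Answer: Grace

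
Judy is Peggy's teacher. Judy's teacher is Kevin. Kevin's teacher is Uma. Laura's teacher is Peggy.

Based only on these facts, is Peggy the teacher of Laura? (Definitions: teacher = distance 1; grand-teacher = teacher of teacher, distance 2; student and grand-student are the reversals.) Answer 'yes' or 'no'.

Answer: yes

Derivation:
Reconstructing the teacher chain from the given facts:
  Uma -> Kevin -> Judy -> Peggy -> Laura
(each arrow means 'teacher of the next')
Positions in the chain (0 = top):
  position of Uma: 0
  position of Kevin: 1
  position of Judy: 2
  position of Peggy: 3
  position of Laura: 4

Peggy is at position 3, Laura is at position 4; signed distance (j - i) = 1.
'teacher' requires j - i = 1. Actual distance is 1, so the relation HOLDS.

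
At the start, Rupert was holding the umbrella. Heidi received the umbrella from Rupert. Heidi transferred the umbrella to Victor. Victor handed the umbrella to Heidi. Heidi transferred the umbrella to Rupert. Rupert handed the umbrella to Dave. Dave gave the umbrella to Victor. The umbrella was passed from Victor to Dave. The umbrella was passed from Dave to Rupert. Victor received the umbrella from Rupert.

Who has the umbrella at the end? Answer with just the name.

Answer: Victor

Derivation:
Tracking the umbrella through each event:
Start: Rupert has the umbrella.
After event 1: Heidi has the umbrella.
After event 2: Victor has the umbrella.
After event 3: Heidi has the umbrella.
After event 4: Rupert has the umbrella.
After event 5: Dave has the umbrella.
After event 6: Victor has the umbrella.
After event 7: Dave has the umbrella.
After event 8: Rupert has the umbrella.
After event 9: Victor has the umbrella.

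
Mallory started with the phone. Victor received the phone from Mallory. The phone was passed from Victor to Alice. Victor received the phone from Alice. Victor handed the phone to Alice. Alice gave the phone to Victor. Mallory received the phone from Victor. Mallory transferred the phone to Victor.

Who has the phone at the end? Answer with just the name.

Answer: Victor

Derivation:
Tracking the phone through each event:
Start: Mallory has the phone.
After event 1: Victor has the phone.
After event 2: Alice has the phone.
After event 3: Victor has the phone.
After event 4: Alice has the phone.
After event 5: Victor has the phone.
After event 6: Mallory has the phone.
After event 7: Victor has the phone.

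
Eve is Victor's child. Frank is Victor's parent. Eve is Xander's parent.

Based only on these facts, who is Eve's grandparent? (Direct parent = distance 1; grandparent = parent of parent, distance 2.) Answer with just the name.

Reconstructing the parent chain from the given facts:
  Frank -> Victor -> Eve -> Xander
(each arrow means 'parent of the next')
Positions in the chain (0 = top):
  position of Frank: 0
  position of Victor: 1
  position of Eve: 2
  position of Xander: 3

Eve is at position 2; the grandparent is 2 steps up the chain, i.e. position 0: Frank.

Answer: Frank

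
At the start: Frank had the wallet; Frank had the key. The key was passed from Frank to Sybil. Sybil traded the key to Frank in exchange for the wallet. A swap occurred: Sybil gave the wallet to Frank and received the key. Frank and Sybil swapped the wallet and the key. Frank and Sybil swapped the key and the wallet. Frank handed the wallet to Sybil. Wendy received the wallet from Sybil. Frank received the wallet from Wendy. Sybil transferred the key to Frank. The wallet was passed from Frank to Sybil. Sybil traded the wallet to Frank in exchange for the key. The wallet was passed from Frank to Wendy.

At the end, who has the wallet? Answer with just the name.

Tracking all object holders:
Start: wallet:Frank, key:Frank
Event 1 (give key: Frank -> Sybil). State: wallet:Frank, key:Sybil
Event 2 (swap key<->wallet: now key:Frank, wallet:Sybil). State: wallet:Sybil, key:Frank
Event 3 (swap wallet<->key: now wallet:Frank, key:Sybil). State: wallet:Frank, key:Sybil
Event 4 (swap wallet<->key: now wallet:Sybil, key:Frank). State: wallet:Sybil, key:Frank
Event 5 (swap key<->wallet: now key:Sybil, wallet:Frank). State: wallet:Frank, key:Sybil
Event 6 (give wallet: Frank -> Sybil). State: wallet:Sybil, key:Sybil
Event 7 (give wallet: Sybil -> Wendy). State: wallet:Wendy, key:Sybil
Event 8 (give wallet: Wendy -> Frank). State: wallet:Frank, key:Sybil
Event 9 (give key: Sybil -> Frank). State: wallet:Frank, key:Frank
Event 10 (give wallet: Frank -> Sybil). State: wallet:Sybil, key:Frank
Event 11 (swap wallet<->key: now wallet:Frank, key:Sybil). State: wallet:Frank, key:Sybil
Event 12 (give wallet: Frank -> Wendy). State: wallet:Wendy, key:Sybil

Final state: wallet:Wendy, key:Sybil
The wallet is held by Wendy.

Answer: Wendy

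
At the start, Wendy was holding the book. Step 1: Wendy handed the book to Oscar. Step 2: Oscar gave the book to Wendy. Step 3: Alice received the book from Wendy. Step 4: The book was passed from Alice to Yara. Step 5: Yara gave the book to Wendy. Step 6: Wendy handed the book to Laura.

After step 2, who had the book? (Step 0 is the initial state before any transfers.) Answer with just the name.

Tracking the book holder through step 2:
After step 0 (start): Wendy
After step 1: Oscar
After step 2: Wendy

At step 2, the holder is Wendy.

Answer: Wendy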